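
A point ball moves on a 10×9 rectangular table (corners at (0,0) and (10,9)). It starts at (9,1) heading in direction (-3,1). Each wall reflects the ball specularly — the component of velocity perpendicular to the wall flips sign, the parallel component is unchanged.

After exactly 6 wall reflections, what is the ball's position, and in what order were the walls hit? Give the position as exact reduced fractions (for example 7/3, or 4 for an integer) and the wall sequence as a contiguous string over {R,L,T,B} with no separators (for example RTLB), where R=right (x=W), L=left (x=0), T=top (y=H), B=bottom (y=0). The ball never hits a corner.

Final position: (0,2/3)
Wall sequence: LRTLRL

1. t=3 → L at (0,4); v=(3,1)
2. t=10/3 → R at (10,22/3); v=(-3,1)
3. t=5/3 → T at (5,9); v=(-3,-1)
4. t=5/3 → L at (0,22/3); v=(3,-1)
5. t=10/3 → R at (10,4); v=(-3,-1)
6. t=10/3 → L at (0,2/3); v=(3,-1)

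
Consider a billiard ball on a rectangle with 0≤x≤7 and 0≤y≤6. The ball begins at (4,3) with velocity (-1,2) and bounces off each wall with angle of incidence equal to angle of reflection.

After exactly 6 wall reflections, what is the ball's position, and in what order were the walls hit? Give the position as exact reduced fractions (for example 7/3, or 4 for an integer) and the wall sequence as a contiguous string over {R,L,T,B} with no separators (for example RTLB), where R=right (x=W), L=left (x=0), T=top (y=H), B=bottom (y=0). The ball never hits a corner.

Final position: (7,1)
Wall sequence: TLBTBR

1. t=3/2 → T at (5/2,6); v=(-1,-2)
2. t=5/2 → L at (0,1); v=(1,-2)
3. t=1/2 → B at (1/2,0); v=(1,2)
4. t=3 → T at (7/2,6); v=(1,-2)
5. t=3 → B at (13/2,0); v=(1,2)
6. t=1/2 → R at (7,1); v=(-1,2)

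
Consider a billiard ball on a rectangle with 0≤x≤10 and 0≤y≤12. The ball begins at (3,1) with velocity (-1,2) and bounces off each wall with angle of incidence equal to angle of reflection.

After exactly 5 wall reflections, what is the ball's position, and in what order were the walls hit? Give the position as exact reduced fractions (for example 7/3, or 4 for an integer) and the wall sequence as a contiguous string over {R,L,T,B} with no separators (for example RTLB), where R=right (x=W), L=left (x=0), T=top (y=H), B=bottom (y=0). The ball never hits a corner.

1. t=3 → L at (0,7); v=(1,2)
2. t=5/2 → T at (5/2,12); v=(1,-2)
3. t=6 → B at (17/2,0); v=(1,2)
4. t=3/2 → R at (10,3); v=(-1,2)
5. t=9/2 → T at (11/2,12); v=(-1,-2)

Final position: (11/2,12)
Wall sequence: LTBRT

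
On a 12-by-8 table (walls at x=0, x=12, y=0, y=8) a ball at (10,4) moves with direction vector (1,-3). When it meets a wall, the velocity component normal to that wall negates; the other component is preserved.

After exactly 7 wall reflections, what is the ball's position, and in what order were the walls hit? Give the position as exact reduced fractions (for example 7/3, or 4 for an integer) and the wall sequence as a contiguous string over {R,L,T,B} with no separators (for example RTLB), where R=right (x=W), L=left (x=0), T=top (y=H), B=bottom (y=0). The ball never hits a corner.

1. t=4/3 → B at (34/3,0); v=(1,3)
2. t=2/3 → R at (12,2); v=(-1,3)
3. t=2 → T at (10,8); v=(-1,-3)
4. t=8/3 → B at (22/3,0); v=(-1,3)
5. t=8/3 → T at (14/3,8); v=(-1,-3)
6. t=8/3 → B at (2,0); v=(-1,3)
7. t=2 → L at (0,6); v=(1,3)

Final position: (0,6)
Wall sequence: BRTBTBL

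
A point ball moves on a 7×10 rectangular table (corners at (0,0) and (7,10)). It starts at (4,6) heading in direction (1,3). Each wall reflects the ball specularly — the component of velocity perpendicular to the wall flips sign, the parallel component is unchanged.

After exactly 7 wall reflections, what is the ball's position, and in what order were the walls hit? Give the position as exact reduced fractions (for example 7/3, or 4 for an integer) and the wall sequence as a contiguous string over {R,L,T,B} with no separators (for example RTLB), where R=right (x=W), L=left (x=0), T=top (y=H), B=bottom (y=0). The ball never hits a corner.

Final position: (14/3,10)
Wall sequence: TRBTLBT

1. t=4/3 → T at (16/3,10); v=(1,-3)
2. t=5/3 → R at (7,5); v=(-1,-3)
3. t=5/3 → B at (16/3,0); v=(-1,3)
4. t=10/3 → T at (2,10); v=(-1,-3)
5. t=2 → L at (0,4); v=(1,-3)
6. t=4/3 → B at (4/3,0); v=(1,3)
7. t=10/3 → T at (14/3,10); v=(1,-3)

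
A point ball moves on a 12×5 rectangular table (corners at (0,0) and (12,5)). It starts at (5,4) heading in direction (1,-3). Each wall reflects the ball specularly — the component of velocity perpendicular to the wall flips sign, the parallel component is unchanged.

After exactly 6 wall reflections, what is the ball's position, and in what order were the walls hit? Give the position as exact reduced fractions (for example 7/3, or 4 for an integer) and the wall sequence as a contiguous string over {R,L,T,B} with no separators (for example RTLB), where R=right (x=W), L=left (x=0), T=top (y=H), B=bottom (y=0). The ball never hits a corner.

1. t=4/3 → B at (19/3,0); v=(1,3)
2. t=5/3 → T at (8,5); v=(1,-3)
3. t=5/3 → B at (29/3,0); v=(1,3)
4. t=5/3 → T at (34/3,5); v=(1,-3)
5. t=2/3 → R at (12,3); v=(-1,-3)
6. t=1 → B at (11,0); v=(-1,3)

Final position: (11,0)
Wall sequence: BTBTRB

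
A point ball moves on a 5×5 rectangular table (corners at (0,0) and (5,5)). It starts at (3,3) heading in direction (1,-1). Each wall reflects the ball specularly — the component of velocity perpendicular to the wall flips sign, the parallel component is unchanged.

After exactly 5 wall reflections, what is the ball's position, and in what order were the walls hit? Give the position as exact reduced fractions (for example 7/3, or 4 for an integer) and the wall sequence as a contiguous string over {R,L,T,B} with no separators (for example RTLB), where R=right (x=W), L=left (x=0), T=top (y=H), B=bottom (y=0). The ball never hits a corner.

1. t=2 → R at (5,1); v=(-1,-1)
2. t=1 → B at (4,0); v=(-1,1)
3. t=4 → L at (0,4); v=(1,1)
4. t=1 → T at (1,5); v=(1,-1)
5. t=4 → R at (5,1); v=(-1,-1)

Final position: (5,1)
Wall sequence: RBLTR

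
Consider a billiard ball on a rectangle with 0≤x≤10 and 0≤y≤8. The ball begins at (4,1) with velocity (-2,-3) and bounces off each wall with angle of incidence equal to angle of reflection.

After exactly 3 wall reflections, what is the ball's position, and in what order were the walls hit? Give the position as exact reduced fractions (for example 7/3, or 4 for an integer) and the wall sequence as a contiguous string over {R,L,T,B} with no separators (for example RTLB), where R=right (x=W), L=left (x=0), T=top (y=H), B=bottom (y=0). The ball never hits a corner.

Final position: (2,8)
Wall sequence: BLT

1. t=1/3 → B at (10/3,0); v=(-2,3)
2. t=5/3 → L at (0,5); v=(2,3)
3. t=1 → T at (2,8); v=(2,-3)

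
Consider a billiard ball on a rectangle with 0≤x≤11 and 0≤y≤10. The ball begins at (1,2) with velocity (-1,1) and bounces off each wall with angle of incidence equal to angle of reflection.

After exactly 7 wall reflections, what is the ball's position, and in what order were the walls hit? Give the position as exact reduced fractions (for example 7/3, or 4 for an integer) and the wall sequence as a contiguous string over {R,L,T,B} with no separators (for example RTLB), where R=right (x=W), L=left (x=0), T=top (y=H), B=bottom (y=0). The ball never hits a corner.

Final position: (11,4)
Wall sequence: LTRBLTR

1. t=1 → L at (0,3); v=(1,1)
2. t=7 → T at (7,10); v=(1,-1)
3. t=4 → R at (11,6); v=(-1,-1)
4. t=6 → B at (5,0); v=(-1,1)
5. t=5 → L at (0,5); v=(1,1)
6. t=5 → T at (5,10); v=(1,-1)
7. t=6 → R at (11,4); v=(-1,-1)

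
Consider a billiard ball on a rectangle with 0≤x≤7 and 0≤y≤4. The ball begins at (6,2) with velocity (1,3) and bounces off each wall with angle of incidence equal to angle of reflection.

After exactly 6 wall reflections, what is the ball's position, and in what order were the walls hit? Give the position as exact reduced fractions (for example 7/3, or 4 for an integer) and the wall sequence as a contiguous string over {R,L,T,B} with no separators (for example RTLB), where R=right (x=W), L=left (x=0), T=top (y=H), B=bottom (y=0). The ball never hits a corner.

Final position: (2,4)
Wall sequence: TRBTBT

1. t=2/3 → T at (20/3,4); v=(1,-3)
2. t=1/3 → R at (7,3); v=(-1,-3)
3. t=1 → B at (6,0); v=(-1,3)
4. t=4/3 → T at (14/3,4); v=(-1,-3)
5. t=4/3 → B at (10/3,0); v=(-1,3)
6. t=4/3 → T at (2,4); v=(-1,-3)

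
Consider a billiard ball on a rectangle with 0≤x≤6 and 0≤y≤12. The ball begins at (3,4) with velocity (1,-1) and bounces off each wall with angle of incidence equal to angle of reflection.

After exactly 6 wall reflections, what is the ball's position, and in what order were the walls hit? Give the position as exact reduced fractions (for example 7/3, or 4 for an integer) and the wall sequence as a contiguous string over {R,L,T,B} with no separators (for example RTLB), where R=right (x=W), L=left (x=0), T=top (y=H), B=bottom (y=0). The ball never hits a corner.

1. t=3 → R at (6,1); v=(-1,-1)
2. t=1 → B at (5,0); v=(-1,1)
3. t=5 → L at (0,5); v=(1,1)
4. t=6 → R at (6,11); v=(-1,1)
5. t=1 → T at (5,12); v=(-1,-1)
6. t=5 → L at (0,7); v=(1,-1)

Final position: (0,7)
Wall sequence: RBLRTL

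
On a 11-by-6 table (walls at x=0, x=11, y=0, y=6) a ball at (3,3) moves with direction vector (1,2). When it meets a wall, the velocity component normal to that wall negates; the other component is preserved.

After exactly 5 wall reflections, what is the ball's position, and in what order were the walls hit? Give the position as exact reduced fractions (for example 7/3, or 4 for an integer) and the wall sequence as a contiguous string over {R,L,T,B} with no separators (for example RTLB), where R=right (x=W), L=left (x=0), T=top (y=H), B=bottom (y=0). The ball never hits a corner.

Final position: (17/2,0)
Wall sequence: TBTRB

1. t=3/2 → T at (9/2,6); v=(1,-2)
2. t=3 → B at (15/2,0); v=(1,2)
3. t=3 → T at (21/2,6); v=(1,-2)
4. t=1/2 → R at (11,5); v=(-1,-2)
5. t=5/2 → B at (17/2,0); v=(-1,2)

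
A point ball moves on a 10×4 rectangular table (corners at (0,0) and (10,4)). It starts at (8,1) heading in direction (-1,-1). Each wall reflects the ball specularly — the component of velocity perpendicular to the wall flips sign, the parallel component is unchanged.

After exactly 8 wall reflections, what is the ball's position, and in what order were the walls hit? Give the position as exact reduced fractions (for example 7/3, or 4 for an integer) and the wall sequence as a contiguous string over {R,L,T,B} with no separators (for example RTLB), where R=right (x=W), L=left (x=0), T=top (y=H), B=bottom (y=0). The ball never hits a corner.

1. t=1 → B at (7,0); v=(-1,1)
2. t=4 → T at (3,4); v=(-1,-1)
3. t=3 → L at (0,1); v=(1,-1)
4. t=1 → B at (1,0); v=(1,1)
5. t=4 → T at (5,4); v=(1,-1)
6. t=4 → B at (9,0); v=(1,1)
7. t=1 → R at (10,1); v=(-1,1)
8. t=3 → T at (7,4); v=(-1,-1)

Final position: (7,4)
Wall sequence: BTLBTBRT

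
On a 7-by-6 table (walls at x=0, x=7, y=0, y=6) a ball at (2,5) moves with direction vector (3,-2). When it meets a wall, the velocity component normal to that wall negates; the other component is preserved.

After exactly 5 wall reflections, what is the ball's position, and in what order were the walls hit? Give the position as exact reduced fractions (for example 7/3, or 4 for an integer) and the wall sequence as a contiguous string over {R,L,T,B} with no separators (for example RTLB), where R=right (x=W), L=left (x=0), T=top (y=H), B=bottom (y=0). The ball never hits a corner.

1. t=5/3 → R at (7,5/3); v=(-3,-2)
2. t=5/6 → B at (9/2,0); v=(-3,2)
3. t=3/2 → L at (0,3); v=(3,2)
4. t=3/2 → T at (9/2,6); v=(3,-2)
5. t=5/6 → R at (7,13/3); v=(-3,-2)

Final position: (7,13/3)
Wall sequence: RBLTR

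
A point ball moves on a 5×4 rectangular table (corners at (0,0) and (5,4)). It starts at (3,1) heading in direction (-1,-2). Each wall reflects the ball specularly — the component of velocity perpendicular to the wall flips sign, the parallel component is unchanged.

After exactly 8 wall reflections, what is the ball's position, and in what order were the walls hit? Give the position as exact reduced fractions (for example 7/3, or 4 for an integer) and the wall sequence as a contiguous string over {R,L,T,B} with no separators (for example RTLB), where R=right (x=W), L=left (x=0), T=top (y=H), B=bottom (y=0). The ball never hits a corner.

1. t=1/2 → B at (5/2,0); v=(-1,2)
2. t=2 → T at (1/2,4); v=(-1,-2)
3. t=1/2 → L at (0,3); v=(1,-2)
4. t=3/2 → B at (3/2,0); v=(1,2)
5. t=2 → T at (7/2,4); v=(1,-2)
6. t=3/2 → R at (5,1); v=(-1,-2)
7. t=1/2 → B at (9/2,0); v=(-1,2)
8. t=2 → T at (5/2,4); v=(-1,-2)

Final position: (5/2,4)
Wall sequence: BTLBTRBT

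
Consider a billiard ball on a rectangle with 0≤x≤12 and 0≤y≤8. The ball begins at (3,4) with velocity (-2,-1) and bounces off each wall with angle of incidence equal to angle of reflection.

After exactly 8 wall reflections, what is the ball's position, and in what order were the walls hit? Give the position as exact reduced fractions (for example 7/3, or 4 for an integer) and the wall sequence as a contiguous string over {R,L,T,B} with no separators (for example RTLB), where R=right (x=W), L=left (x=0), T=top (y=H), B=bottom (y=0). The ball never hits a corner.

1. t=3/2 → L at (0,5/2); v=(2,-1)
2. t=5/2 → B at (5,0); v=(2,1)
3. t=7/2 → R at (12,7/2); v=(-2,1)
4. t=9/2 → T at (3,8); v=(-2,-1)
5. t=3/2 → L at (0,13/2); v=(2,-1)
6. t=6 → R at (12,1/2); v=(-2,-1)
7. t=1/2 → B at (11,0); v=(-2,1)
8. t=11/2 → L at (0,11/2); v=(2,1)

Final position: (0,11/2)
Wall sequence: LBRTLRBL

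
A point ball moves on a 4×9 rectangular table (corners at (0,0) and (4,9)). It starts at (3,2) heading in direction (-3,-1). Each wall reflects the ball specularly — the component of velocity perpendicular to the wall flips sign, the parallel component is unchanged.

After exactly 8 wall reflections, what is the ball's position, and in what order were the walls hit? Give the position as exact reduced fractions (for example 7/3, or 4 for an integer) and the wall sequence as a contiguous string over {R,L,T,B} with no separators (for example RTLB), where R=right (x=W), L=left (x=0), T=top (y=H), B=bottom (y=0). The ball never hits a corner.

1. t=1 → L at (0,1); v=(3,-1)
2. t=1 → B at (3,0); v=(3,1)
3. t=1/3 → R at (4,1/3); v=(-3,1)
4. t=4/3 → L at (0,5/3); v=(3,1)
5. t=4/3 → R at (4,3); v=(-3,1)
6. t=4/3 → L at (0,13/3); v=(3,1)
7. t=4/3 → R at (4,17/3); v=(-3,1)
8. t=4/3 → L at (0,7); v=(3,1)

Final position: (0,7)
Wall sequence: LBRLRLRL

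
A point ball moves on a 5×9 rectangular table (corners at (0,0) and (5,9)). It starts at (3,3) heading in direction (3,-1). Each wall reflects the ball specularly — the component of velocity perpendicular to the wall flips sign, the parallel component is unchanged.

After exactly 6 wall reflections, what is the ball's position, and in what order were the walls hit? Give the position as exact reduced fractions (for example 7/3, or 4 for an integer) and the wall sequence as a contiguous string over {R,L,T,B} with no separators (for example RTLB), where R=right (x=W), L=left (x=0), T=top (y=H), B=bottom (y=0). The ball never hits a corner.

Final position: (5,13/3)
Wall sequence: RLBRLR

1. t=2/3 → R at (5,7/3); v=(-3,-1)
2. t=5/3 → L at (0,2/3); v=(3,-1)
3. t=2/3 → B at (2,0); v=(3,1)
4. t=1 → R at (5,1); v=(-3,1)
5. t=5/3 → L at (0,8/3); v=(3,1)
6. t=5/3 → R at (5,13/3); v=(-3,1)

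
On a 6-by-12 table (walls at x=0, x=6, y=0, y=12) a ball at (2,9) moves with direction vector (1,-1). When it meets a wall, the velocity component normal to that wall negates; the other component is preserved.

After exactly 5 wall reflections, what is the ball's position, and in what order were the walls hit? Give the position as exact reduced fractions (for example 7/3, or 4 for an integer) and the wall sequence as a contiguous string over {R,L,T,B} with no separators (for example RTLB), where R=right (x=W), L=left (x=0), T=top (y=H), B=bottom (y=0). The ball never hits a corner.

1. t=4 → R at (6,5); v=(-1,-1)
2. t=5 → B at (1,0); v=(-1,1)
3. t=1 → L at (0,1); v=(1,1)
4. t=6 → R at (6,7); v=(-1,1)
5. t=5 → T at (1,12); v=(-1,-1)

Final position: (1,12)
Wall sequence: RBLRT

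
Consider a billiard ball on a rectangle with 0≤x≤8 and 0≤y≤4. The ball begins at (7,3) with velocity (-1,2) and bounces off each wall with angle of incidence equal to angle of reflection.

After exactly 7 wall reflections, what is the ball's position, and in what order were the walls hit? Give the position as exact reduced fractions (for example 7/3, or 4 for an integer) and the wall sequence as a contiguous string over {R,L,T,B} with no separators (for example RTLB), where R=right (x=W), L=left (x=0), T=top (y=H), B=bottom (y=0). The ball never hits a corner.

Final position: (7/2,0)
Wall sequence: TBTBLTB

1. t=1/2 → T at (13/2,4); v=(-1,-2)
2. t=2 → B at (9/2,0); v=(-1,2)
3. t=2 → T at (5/2,4); v=(-1,-2)
4. t=2 → B at (1/2,0); v=(-1,2)
5. t=1/2 → L at (0,1); v=(1,2)
6. t=3/2 → T at (3/2,4); v=(1,-2)
7. t=2 → B at (7/2,0); v=(1,2)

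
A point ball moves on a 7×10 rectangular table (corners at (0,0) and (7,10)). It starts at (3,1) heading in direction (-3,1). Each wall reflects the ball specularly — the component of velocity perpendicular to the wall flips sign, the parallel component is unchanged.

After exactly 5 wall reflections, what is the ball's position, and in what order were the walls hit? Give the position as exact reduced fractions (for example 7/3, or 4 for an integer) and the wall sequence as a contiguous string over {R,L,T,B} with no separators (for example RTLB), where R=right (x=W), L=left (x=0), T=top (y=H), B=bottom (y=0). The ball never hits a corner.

1. t=1 → L at (0,2); v=(3,1)
2. t=7/3 → R at (7,13/3); v=(-3,1)
3. t=7/3 → L at (0,20/3); v=(3,1)
4. t=7/3 → R at (7,9); v=(-3,1)
5. t=1 → T at (4,10); v=(-3,-1)

Final position: (4,10)
Wall sequence: LRLRT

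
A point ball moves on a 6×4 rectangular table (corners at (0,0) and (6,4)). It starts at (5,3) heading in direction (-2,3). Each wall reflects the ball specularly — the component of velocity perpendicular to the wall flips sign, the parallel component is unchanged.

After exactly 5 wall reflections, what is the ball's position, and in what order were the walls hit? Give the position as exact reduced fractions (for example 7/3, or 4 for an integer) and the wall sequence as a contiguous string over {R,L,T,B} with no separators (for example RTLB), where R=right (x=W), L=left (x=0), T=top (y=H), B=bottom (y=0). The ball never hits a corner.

1. t=1/3 → T at (13/3,4); v=(-2,-3)
2. t=4/3 → B at (5/3,0); v=(-2,3)
3. t=5/6 → L at (0,5/2); v=(2,3)
4. t=1/2 → T at (1,4); v=(2,-3)
5. t=4/3 → B at (11/3,0); v=(2,3)

Final position: (11/3,0)
Wall sequence: TBLTB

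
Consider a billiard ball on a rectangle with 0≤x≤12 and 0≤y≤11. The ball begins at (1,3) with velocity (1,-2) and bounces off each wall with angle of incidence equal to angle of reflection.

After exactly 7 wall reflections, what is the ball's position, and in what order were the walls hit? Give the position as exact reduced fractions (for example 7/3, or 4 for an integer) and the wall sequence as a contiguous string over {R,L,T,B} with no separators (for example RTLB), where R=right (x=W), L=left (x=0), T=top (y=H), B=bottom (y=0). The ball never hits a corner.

1. t=3/2 → B at (5/2,0); v=(1,2)
2. t=11/2 → T at (8,11); v=(1,-2)
3. t=4 → R at (12,3); v=(-1,-2)
4. t=3/2 → B at (21/2,0); v=(-1,2)
5. t=11/2 → T at (5,11); v=(-1,-2)
6. t=5 → L at (0,1); v=(1,-2)
7. t=1/2 → B at (1/2,0); v=(1,2)

Final position: (1/2,0)
Wall sequence: BTRBTLB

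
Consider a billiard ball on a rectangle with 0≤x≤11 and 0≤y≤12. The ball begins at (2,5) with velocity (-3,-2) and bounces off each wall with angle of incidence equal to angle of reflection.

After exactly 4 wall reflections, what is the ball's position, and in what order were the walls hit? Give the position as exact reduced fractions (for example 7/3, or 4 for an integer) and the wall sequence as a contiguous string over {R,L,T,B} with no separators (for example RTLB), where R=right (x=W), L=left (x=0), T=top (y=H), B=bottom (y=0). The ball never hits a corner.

Final position: (0,11)
Wall sequence: LBRL

1. t=2/3 → L at (0,11/3); v=(3,-2)
2. t=11/6 → B at (11/2,0); v=(3,2)
3. t=11/6 → R at (11,11/3); v=(-3,2)
4. t=11/3 → L at (0,11); v=(3,2)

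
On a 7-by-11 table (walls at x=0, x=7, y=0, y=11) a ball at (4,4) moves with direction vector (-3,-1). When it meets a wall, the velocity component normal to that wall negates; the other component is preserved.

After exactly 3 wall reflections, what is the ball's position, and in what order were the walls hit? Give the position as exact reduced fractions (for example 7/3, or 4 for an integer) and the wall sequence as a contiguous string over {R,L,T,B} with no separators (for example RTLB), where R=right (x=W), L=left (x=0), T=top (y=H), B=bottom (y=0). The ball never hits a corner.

Final position: (6,0)
Wall sequence: LRB

1. t=4/3 → L at (0,8/3); v=(3,-1)
2. t=7/3 → R at (7,1/3); v=(-3,-1)
3. t=1/3 → B at (6,0); v=(-3,1)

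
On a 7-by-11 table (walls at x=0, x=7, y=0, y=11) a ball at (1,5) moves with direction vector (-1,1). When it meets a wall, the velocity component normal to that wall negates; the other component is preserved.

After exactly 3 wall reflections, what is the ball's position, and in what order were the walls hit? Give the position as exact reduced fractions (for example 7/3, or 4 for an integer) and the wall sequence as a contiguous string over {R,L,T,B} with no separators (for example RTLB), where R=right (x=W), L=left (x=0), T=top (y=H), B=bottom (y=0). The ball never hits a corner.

1. t=1 → L at (0,6); v=(1,1)
2. t=5 → T at (5,11); v=(1,-1)
3. t=2 → R at (7,9); v=(-1,-1)

Final position: (7,9)
Wall sequence: LTR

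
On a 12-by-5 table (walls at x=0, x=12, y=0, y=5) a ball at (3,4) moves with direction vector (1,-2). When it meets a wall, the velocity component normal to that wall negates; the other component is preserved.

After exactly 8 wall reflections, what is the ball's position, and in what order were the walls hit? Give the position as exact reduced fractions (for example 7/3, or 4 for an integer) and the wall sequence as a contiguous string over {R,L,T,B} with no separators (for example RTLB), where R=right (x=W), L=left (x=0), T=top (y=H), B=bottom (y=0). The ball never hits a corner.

1. t=2 → B at (5,0); v=(1,2)
2. t=5/2 → T at (15/2,5); v=(1,-2)
3. t=5/2 → B at (10,0); v=(1,2)
4. t=2 → R at (12,4); v=(-1,2)
5. t=1/2 → T at (23/2,5); v=(-1,-2)
6. t=5/2 → B at (9,0); v=(-1,2)
7. t=5/2 → T at (13/2,5); v=(-1,-2)
8. t=5/2 → B at (4,0); v=(-1,2)

Final position: (4,0)
Wall sequence: BTBRTBTB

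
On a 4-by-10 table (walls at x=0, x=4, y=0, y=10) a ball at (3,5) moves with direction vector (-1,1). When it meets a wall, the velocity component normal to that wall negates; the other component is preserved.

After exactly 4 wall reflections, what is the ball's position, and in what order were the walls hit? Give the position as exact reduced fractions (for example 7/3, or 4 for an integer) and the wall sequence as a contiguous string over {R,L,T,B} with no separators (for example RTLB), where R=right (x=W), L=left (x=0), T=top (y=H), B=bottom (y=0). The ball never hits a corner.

Final position: (0,4)
Wall sequence: LTRL

1. t=3 → L at (0,8); v=(1,1)
2. t=2 → T at (2,10); v=(1,-1)
3. t=2 → R at (4,8); v=(-1,-1)
4. t=4 → L at (0,4); v=(1,-1)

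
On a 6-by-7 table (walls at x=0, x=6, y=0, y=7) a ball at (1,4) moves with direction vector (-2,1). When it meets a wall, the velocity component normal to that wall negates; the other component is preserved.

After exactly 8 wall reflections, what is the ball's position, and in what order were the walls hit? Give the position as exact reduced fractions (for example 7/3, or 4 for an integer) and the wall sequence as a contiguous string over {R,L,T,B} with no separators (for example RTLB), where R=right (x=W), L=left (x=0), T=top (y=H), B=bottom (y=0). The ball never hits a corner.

1. t=1/2 → L at (0,9/2); v=(2,1)
2. t=5/2 → T at (5,7); v=(2,-1)
3. t=1/2 → R at (6,13/2); v=(-2,-1)
4. t=3 → L at (0,7/2); v=(2,-1)
5. t=3 → R at (6,1/2); v=(-2,-1)
6. t=1/2 → B at (5,0); v=(-2,1)
7. t=5/2 → L at (0,5/2); v=(2,1)
8. t=3 → R at (6,11/2); v=(-2,1)

Final position: (6,11/2)
Wall sequence: LTRLRBLR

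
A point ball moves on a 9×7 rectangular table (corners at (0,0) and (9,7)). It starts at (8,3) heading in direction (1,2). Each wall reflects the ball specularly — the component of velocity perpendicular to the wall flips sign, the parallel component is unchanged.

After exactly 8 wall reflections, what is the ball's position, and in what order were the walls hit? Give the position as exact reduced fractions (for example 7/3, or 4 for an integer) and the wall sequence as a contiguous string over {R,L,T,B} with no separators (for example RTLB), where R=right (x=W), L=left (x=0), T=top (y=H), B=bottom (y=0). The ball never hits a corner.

Final position: (9,1)
Wall sequence: RTBTLBTR

1. t=1 → R at (9,5); v=(-1,2)
2. t=1 → T at (8,7); v=(-1,-2)
3. t=7/2 → B at (9/2,0); v=(-1,2)
4. t=7/2 → T at (1,7); v=(-1,-2)
5. t=1 → L at (0,5); v=(1,-2)
6. t=5/2 → B at (5/2,0); v=(1,2)
7. t=7/2 → T at (6,7); v=(1,-2)
8. t=3 → R at (9,1); v=(-1,-2)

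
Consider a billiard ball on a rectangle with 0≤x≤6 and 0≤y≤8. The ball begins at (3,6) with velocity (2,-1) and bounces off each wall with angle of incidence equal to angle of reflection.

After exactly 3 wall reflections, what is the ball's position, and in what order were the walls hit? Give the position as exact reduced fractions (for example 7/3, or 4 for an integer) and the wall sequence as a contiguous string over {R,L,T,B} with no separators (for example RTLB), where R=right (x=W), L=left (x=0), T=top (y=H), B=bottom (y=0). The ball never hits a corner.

Final position: (3,0)
Wall sequence: RLB

1. t=3/2 → R at (6,9/2); v=(-2,-1)
2. t=3 → L at (0,3/2); v=(2,-1)
3. t=3/2 → B at (3,0); v=(2,1)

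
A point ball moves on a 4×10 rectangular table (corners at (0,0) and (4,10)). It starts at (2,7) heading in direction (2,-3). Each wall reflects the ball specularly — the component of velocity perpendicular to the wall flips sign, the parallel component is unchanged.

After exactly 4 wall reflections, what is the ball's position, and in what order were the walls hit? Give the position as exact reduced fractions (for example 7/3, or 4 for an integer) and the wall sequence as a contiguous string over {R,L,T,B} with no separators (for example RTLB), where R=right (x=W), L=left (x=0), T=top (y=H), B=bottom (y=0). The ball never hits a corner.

Final position: (4,8)
Wall sequence: RBLR

1. t=1 → R at (4,4); v=(-2,-3)
2. t=4/3 → B at (4/3,0); v=(-2,3)
3. t=2/3 → L at (0,2); v=(2,3)
4. t=2 → R at (4,8); v=(-2,3)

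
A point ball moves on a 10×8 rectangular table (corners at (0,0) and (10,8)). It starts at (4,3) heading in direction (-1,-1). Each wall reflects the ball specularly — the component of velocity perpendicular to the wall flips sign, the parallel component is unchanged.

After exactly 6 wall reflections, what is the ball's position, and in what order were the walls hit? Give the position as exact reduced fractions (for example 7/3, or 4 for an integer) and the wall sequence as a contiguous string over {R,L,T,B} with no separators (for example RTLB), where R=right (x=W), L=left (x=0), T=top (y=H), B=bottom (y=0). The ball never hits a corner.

1. t=3 → B at (1,0); v=(-1,1)
2. t=1 → L at (0,1); v=(1,1)
3. t=7 → T at (7,8); v=(1,-1)
4. t=3 → R at (10,5); v=(-1,-1)
5. t=5 → B at (5,0); v=(-1,1)
6. t=5 → L at (0,5); v=(1,1)

Final position: (0,5)
Wall sequence: BLTRBL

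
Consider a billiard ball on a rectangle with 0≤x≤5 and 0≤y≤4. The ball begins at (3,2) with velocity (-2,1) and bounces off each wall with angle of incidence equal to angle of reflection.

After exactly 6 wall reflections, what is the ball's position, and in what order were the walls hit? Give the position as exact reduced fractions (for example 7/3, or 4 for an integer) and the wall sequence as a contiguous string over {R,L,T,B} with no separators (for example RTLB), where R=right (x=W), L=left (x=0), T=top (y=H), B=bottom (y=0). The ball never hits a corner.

1. t=3/2 → L at (0,7/2); v=(2,1)
2. t=1/2 → T at (1,4); v=(2,-1)
3. t=2 → R at (5,2); v=(-2,-1)
4. t=2 → B at (1,0); v=(-2,1)
5. t=1/2 → L at (0,1/2); v=(2,1)
6. t=5/2 → R at (5,3); v=(-2,1)

Final position: (5,3)
Wall sequence: LTRBLR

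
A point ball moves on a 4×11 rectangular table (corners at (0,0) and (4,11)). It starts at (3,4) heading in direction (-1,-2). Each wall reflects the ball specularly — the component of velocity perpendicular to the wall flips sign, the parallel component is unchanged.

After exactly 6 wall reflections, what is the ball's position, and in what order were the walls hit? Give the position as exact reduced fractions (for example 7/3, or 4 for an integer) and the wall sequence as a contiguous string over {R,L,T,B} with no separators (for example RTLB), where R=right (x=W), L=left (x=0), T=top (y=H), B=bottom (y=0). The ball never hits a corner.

1. t=2 → B at (1,0); v=(-1,2)
2. t=1 → L at (0,2); v=(1,2)
3. t=4 → R at (4,10); v=(-1,2)
4. t=1/2 → T at (7/2,11); v=(-1,-2)
5. t=7/2 → L at (0,4); v=(1,-2)
6. t=2 → B at (2,0); v=(1,2)

Final position: (2,0)
Wall sequence: BLRTLB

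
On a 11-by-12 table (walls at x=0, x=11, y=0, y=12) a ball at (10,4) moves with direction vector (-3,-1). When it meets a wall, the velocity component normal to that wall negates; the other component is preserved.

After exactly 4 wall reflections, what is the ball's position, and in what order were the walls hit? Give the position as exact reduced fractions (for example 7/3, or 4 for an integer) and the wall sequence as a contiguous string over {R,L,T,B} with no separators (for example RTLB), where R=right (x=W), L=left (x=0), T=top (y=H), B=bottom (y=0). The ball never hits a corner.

Final position: (0,20/3)
Wall sequence: LBRL

1. t=10/3 → L at (0,2/3); v=(3,-1)
2. t=2/3 → B at (2,0); v=(3,1)
3. t=3 → R at (11,3); v=(-3,1)
4. t=11/3 → L at (0,20/3); v=(3,1)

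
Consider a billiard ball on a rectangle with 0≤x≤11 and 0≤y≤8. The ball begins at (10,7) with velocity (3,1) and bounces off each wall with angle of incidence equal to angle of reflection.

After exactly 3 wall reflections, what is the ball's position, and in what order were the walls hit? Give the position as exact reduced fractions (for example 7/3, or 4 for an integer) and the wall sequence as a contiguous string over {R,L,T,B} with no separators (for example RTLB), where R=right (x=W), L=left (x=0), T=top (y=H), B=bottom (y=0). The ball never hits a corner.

Final position: (0,5)
Wall sequence: RTL

1. t=1/3 → R at (11,22/3); v=(-3,1)
2. t=2/3 → T at (9,8); v=(-3,-1)
3. t=3 → L at (0,5); v=(3,-1)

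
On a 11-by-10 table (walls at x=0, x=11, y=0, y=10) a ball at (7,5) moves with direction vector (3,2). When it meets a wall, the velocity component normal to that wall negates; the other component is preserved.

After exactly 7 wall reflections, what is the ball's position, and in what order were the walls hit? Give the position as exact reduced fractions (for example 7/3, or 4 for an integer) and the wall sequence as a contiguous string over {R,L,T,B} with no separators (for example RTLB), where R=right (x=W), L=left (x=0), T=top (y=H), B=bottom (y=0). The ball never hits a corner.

Final position: (1/2,10)
Wall sequence: RTLBRLT

1. t=4/3 → R at (11,23/3); v=(-3,2)
2. t=7/6 → T at (15/2,10); v=(-3,-2)
3. t=5/2 → L at (0,5); v=(3,-2)
4. t=5/2 → B at (15/2,0); v=(3,2)
5. t=7/6 → R at (11,7/3); v=(-3,2)
6. t=11/3 → L at (0,29/3); v=(3,2)
7. t=1/6 → T at (1/2,10); v=(3,-2)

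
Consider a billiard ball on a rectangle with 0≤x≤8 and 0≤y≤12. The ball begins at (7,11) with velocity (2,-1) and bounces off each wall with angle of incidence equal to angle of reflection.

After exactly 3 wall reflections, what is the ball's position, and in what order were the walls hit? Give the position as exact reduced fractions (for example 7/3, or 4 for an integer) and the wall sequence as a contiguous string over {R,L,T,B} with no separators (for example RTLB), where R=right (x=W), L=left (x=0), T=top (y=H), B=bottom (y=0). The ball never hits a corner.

1. t=1/2 → R at (8,21/2); v=(-2,-1)
2. t=4 → L at (0,13/2); v=(2,-1)
3. t=4 → R at (8,5/2); v=(-2,-1)

Final position: (8,5/2)
Wall sequence: RLR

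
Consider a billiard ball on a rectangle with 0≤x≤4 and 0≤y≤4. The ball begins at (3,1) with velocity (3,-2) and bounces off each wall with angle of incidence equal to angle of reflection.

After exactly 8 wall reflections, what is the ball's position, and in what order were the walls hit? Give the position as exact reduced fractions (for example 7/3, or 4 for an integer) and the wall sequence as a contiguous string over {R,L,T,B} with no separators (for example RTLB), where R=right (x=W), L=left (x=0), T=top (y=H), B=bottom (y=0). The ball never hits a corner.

Final position: (4,7/3)
Wall sequence: RBLTRLBR

1. t=1/3 → R at (4,1/3); v=(-3,-2)
2. t=1/6 → B at (7/2,0); v=(-3,2)
3. t=7/6 → L at (0,7/3); v=(3,2)
4. t=5/6 → T at (5/2,4); v=(3,-2)
5. t=1/2 → R at (4,3); v=(-3,-2)
6. t=4/3 → L at (0,1/3); v=(3,-2)
7. t=1/6 → B at (1/2,0); v=(3,2)
8. t=7/6 → R at (4,7/3); v=(-3,2)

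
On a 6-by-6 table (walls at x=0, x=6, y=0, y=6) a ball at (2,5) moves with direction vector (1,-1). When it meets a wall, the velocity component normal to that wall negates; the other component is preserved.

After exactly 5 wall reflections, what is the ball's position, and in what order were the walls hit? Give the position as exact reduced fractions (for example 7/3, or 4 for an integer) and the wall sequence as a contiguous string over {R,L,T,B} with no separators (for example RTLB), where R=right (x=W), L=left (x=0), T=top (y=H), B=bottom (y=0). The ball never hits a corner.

Final position: (6,1)
Wall sequence: RBLTR

1. t=4 → R at (6,1); v=(-1,-1)
2. t=1 → B at (5,0); v=(-1,1)
3. t=5 → L at (0,5); v=(1,1)
4. t=1 → T at (1,6); v=(1,-1)
5. t=5 → R at (6,1); v=(-1,-1)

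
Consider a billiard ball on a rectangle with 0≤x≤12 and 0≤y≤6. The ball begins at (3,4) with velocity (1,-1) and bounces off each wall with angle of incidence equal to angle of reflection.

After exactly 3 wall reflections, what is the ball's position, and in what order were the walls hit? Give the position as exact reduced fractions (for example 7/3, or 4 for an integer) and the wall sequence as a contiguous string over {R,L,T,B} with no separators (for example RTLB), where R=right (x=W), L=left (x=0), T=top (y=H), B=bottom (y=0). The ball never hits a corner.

Final position: (11,6)
Wall sequence: BRT

1. t=4 → B at (7,0); v=(1,1)
2. t=5 → R at (12,5); v=(-1,1)
3. t=1 → T at (11,6); v=(-1,-1)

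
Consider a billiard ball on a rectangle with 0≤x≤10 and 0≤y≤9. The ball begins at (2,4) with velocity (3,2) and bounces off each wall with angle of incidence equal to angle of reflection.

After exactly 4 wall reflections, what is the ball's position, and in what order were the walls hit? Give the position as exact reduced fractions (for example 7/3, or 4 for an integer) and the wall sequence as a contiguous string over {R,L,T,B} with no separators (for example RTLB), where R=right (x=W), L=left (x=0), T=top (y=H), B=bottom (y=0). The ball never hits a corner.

1. t=5/2 → T at (19/2,9); v=(3,-2)
2. t=1/6 → R at (10,26/3); v=(-3,-2)
3. t=10/3 → L at (0,2); v=(3,-2)
4. t=1 → B at (3,0); v=(3,2)

Final position: (3,0)
Wall sequence: TRLB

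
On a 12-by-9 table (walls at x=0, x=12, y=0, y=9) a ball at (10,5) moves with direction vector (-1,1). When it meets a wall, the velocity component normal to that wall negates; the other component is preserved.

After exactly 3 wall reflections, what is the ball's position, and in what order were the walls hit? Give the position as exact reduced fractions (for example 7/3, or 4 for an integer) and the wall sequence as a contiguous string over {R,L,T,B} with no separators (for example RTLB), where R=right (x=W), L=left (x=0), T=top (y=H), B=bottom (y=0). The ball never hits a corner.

1. t=4 → T at (6,9); v=(-1,-1)
2. t=6 → L at (0,3); v=(1,-1)
3. t=3 → B at (3,0); v=(1,1)

Final position: (3,0)
Wall sequence: TLB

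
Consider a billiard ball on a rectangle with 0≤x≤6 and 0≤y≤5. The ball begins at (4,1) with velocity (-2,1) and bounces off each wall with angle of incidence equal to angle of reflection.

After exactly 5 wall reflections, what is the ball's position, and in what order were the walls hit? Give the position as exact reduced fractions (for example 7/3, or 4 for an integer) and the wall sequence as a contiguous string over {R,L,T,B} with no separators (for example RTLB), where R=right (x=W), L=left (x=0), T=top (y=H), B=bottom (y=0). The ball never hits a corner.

Final position: (2,0)
Wall sequence: LTRLB

1. t=2 → L at (0,3); v=(2,1)
2. t=2 → T at (4,5); v=(2,-1)
3. t=1 → R at (6,4); v=(-2,-1)
4. t=3 → L at (0,1); v=(2,-1)
5. t=1 → B at (2,0); v=(2,1)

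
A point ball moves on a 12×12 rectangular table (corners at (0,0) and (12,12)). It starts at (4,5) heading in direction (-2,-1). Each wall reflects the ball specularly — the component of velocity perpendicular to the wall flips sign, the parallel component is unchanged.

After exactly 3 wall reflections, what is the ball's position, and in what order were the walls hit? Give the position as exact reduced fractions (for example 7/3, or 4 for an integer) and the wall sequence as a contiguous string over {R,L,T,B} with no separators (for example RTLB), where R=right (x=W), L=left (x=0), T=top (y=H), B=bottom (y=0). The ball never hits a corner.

Final position: (12,3)
Wall sequence: LBR

1. t=2 → L at (0,3); v=(2,-1)
2. t=3 → B at (6,0); v=(2,1)
3. t=3 → R at (12,3); v=(-2,1)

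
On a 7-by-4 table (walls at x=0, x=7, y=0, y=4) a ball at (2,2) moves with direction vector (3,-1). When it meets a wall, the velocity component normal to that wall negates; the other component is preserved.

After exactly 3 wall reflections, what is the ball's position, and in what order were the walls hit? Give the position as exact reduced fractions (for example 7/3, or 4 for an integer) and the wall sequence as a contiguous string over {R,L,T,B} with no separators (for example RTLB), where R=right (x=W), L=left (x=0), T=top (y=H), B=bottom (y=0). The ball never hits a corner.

1. t=5/3 → R at (7,1/3); v=(-3,-1)
2. t=1/3 → B at (6,0); v=(-3,1)
3. t=2 → L at (0,2); v=(3,1)

Final position: (0,2)
Wall sequence: RBL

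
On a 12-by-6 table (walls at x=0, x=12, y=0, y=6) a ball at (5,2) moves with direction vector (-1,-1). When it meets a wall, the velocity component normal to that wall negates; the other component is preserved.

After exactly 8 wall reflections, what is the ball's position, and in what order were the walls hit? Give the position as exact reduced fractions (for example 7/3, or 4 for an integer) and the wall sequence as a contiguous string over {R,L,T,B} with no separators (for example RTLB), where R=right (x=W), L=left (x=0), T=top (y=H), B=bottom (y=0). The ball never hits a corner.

Final position: (0,3)
Wall sequence: BLTBRTBL

1. t=2 → B at (3,0); v=(-1,1)
2. t=3 → L at (0,3); v=(1,1)
3. t=3 → T at (3,6); v=(1,-1)
4. t=6 → B at (9,0); v=(1,1)
5. t=3 → R at (12,3); v=(-1,1)
6. t=3 → T at (9,6); v=(-1,-1)
7. t=6 → B at (3,0); v=(-1,1)
8. t=3 → L at (0,3); v=(1,1)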